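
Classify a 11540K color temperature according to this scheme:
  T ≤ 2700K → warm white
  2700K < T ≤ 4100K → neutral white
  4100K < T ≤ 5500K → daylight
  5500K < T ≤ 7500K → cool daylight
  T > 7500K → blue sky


Temperature: 11540K
11540K > 7500K → blue sky
Classification: blue sky


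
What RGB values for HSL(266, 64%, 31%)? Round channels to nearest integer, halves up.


H=266°, S=0.64, L=0.31
C = (1-|2L-1|)×S = (1-|-0.38|)×0.64 = 0.3968
H' = H/60 = 266/60 ≈ 4.4333; X = C×(1-|H' mod 2 - 1|) ≈ 0.1719
m = L - C/2 = 0.31 - 0.1984 = 0.1116
Sector ⌊H'⌋ = 4 → (R',G',B') = (≈0.1719, 0.0, 0.3968)
RGB = ((R'+m)×255, (G'+m)×255, (B'+m)×255) = (72.3044, 28.458, 129.642)
Round half up → RGB(72, 28, 130)


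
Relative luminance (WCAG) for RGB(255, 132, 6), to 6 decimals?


Linearize each channel (sRGB transfer function): c = v/255; c_lin = c/12.92 if c ≤ 0.04045, else ((c+0.055)/1.055)^2.4
  R: 255/255 ≈ 1.000000 > 0.04045 → ((1.000000+0.055)/1.055)^2.4 ≈ 1.000000
  G: 132/255 ≈ 0.517647 > 0.04045 → ((0.517647+0.055)/1.055)^2.4 ≈ 0.230740
  B: 6/255 ≈ 0.023529 ≤ 0.04045 → 0.023529/12.92 ≈ 0.001821
R_lin = 1.000000, G_lin = 0.230740, B_lin = 0.001821
L = 0.2126×R + 0.7152×G + 0.0722×B
L = 0.2126×1.000000 + 0.7152×0.230740 + 0.0722×0.001821
L ≈ 0.377757


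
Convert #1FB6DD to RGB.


1F → 31 (R)
B6 → 182 (G)
DD → 221 (B)
= RGB(31, 182, 221)


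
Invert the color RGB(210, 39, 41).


Invert: (255-R, 255-G, 255-B)
R: 255-210 = 45
G: 255-39 = 216
B: 255-41 = 214
= RGB(45, 216, 214)


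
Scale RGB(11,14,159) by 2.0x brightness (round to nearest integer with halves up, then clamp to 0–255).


Multiply each channel by 2.0, round half up, clamp to [0, 255]
R: 11×2.0 = 22
G: 14×2.0 = 28
B: 159×2.0 = 318 → clamp → 255
= RGB(22, 28, 255)


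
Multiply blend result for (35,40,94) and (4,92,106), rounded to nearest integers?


Multiply: C = A×B/255, rounded to nearest integer
R: 35×4/255 = 140/255 ≈ 0.549 → 1
G: 40×92/255 = 3680/255 ≈ 14.431 → 14
B: 94×106/255 = 9964/255 ≈ 39.075 → 39
= RGB(1, 14, 39)


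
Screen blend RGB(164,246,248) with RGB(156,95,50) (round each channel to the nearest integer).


Screen: C = 255 - (255-A)×(255-B)/255, rounded to nearest integer
R: 255 - (255-164)×(255-156)/255 = 255 - 9009/255 ≈ 255 - 35.329 = 219.671 → 220
G: 255 - (255-246)×(255-95)/255 = 255 - 1440/255 ≈ 255 - 5.647 = 249.353 → 249
B: 255 - (255-248)×(255-50)/255 = 255 - 1435/255 ≈ 255 - 5.627 = 249.373 → 249
= RGB(220, 249, 249)


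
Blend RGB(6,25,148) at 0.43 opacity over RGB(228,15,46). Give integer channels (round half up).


C = α×F + (1-α)×B, with 1-α = 0.57
R: 0.43×6 + 0.57×228 = 2.58 + 129.96 = 132.54 → 133
G: 0.43×25 + 0.57×15 = 10.75 + 8.55 = 19.30 → 19
B: 0.43×148 + 0.57×46 = 63.64 + 26.22 = 89.86 → 90
= RGB(133, 19, 90)


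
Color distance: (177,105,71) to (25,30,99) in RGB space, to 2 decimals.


d = √[(R₁-R₂)² + (G₁-G₂)² + (B₁-B₂)²]
d = √[(177-25)² + (105-30)² + (71-99)²]
d = √[23104 + 5625 + 784]
d = √29513
d ≈ 171.79


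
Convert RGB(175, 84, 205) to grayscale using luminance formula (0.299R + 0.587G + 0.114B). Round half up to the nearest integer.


Gray = 0.299×R + 0.587×G + 0.114×B
Gray = 0.299×175 + 0.587×84 + 0.114×205
Gray = 52.325 + 49.308 + 23.370
Gray = 125.003 → round half up → 125
Gray = 125


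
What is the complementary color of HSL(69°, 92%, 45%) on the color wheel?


Complement = opposite side of color wheel = hue + 180°
H' = (69 + 180) mod 360 = 249°
S and L unchanged.
= HSL(249°, 92%, 45%)


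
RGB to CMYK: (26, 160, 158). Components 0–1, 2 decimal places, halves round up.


R'=26/255≈0.1020, G'=160/255≈0.6275, B'=158/255≈0.6196
K = 1 - max(R',G',B') = 1 - 160/255 = 95/255 = 0.37254… → 0.37
(1-R'-K)/(1-K) simplifies to (max-R)/max with max = 160:
C = (160-26)/160 = 134/160 = 0.8375 → 0.84
M = (160-160)/160 = 0/160 = 0 → 0.00
Y = (160-158)/160 = 2/160 = 0.0125 → 0.01
= CMYK(0.84, 0.00, 0.01, 0.37)


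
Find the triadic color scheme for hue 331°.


Triadic: equally spaced at 120° intervals
H1 = 331°
H2 = (331 + 120) mod 360 = 91°
H3 = (331 + 240) mod 360 = 211°
Triadic = 331°, 91°, 211°


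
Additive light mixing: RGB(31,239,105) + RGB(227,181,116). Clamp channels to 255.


Additive: each channel = min(255, C₁+C₂)
R: 31+227 = 258 → 255
G: 239+181 = 420 → 255
B: 105+116 = 221 → 221
= RGB(255, 255, 221)


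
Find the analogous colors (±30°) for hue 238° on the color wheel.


Base hue: 238°
Left analog: (238 - 30) mod 360 = 208°
Right analog: (238 + 30) mod 360 = 268°
Analogous hues = 208° and 268°


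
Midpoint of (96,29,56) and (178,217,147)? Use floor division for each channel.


Midpoint: each channel = ⌊(C₁+C₂)/2⌋
R: ⌊(96+178)/2⌋ = 137
G: ⌊(29+217)/2⌋ = 123
B: ⌊(56+147)/2⌋ = 101
= RGB(137, 123, 101)


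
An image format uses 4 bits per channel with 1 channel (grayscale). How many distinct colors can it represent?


Total bits = 4 bits/channel × 1 channels = 4 bits
Distinct colors = 2^4
= 16 colors


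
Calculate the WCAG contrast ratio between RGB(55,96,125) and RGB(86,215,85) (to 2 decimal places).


Linearize each sRGB channel c=v/255: c/12.92 if c ≤ 0.04045 else ((c+0.055)/1.055)^2.4
L = 0.2126×R_lin + 0.7152×G_lin + 0.0722×B_lin
Color 1 (55,96,125):
  R=55: 55/255≈0.2157 > 0.04045 → ((0.2157+0.055)/1.055)^2.4 ≈ 0.03820
  G=96: 96/255≈0.3765 > 0.04045 → ((0.3765+0.055)/1.055)^2.4 ≈ 0.11697
  B=125: 125/255≈0.4902 > 0.04045 → ((0.4902+0.055)/1.055)^2.4 ≈ 0.20508
  L1 = 0.2126×0.03820 + 0.7152×0.11697 + 0.0722×0.20508 ≈ 0.10659
Color 2 (86,215,85):
  R=86: 86/255≈0.3373 > 0.04045 → ((0.3373+0.055)/1.055)^2.4 ≈ 0.09306
  G=215: 215/255≈0.8431 > 0.04045 → ((0.8431+0.055)/1.055)^2.4 ≈ 0.67954
  B=85: 85/255≈0.3333 > 0.04045 → ((0.3333+0.055)/1.055)^2.4 ≈ 0.09084
  L2 = 0.2126×0.09306 + 0.7152×0.67954 + 0.0722×0.09084 ≈ 0.51235
Lighter = 0.51235, Darker = 0.10659
Ratio = (L_lighter + 0.05) / (L_darker + 0.05)
Ratio = (0.51235 + 0.05) / (0.10659 + 0.05) = 0.56235 / 0.15659 ≈ 3.5913
Ratio ≈ 3.59:1


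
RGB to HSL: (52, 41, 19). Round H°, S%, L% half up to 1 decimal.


Normalize: R'=52/255≈0.2039, G'=41/255≈0.1608, B'=19/255≈0.0745
Max=52/255, Min=19/255, Δ=Max-Min=33/255
L = (Max+Min)/2 = (52+19)/510 = 71/510 = 0.13921… → L = 13.9%
L ≤ 0.5 → S = Δ/(Max+Min) = 33/(52+19) = 33/71 = 0.46478… → S = 46.5%
(the 1/255 factors cancel in S and H, so raw channel differences can be used)
Max is R' → H = 60 × (((G-B)/Δ) mod 6) = 60 × (((41-19)/33) mod 6)
  22/33 = 0.6666…
  H = 60 × 0.6666… = 40° → H = 40.0°
= HSL(40.0°, 46.5%, 13.9%)


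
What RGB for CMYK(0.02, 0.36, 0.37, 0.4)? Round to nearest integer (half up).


R = 255 × (1-C) × (1-K) = 255 × 0.98 × 0.60 = 149.94 → 150
G = 255 × (1-M) × (1-K) = 255 × 0.64 × 0.60 = 97.92 → 98
B = 255 × (1-Y) × (1-K) = 255 × 0.63 × 0.60 = 96.39 → 96
= RGB(150, 98, 96)


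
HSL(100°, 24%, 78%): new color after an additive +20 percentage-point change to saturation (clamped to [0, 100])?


Original S = 24%
Adjustment = +20 percentage points
New S = 24 + (20) = 44
Clamp to [0, 100] → 44
= HSL(100°, 44%, 78%)


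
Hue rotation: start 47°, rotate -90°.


New hue = (H + rotation) mod 360
New hue = (47 -90) mod 360
= -43 mod 360
= 317°


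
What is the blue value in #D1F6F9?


Color: #D1F6F9
R = D1 = 209
G = F6 = 246
B = F9 = 249
Blue = 249


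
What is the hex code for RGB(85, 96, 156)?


R = 85 → 55 (hex)
G = 96 → 60 (hex)
B = 156 → 9C (hex)
Hex = #55609C


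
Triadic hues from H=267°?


Triadic: equally spaced at 120° intervals
H1 = 267°
H2 = (267 + 120) mod 360 = 27°
H3 = (267 + 240) mod 360 = 147°
Triadic = 267°, 27°, 147°


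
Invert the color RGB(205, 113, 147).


Invert: (255-R, 255-G, 255-B)
R: 255-205 = 50
G: 255-113 = 142
B: 255-147 = 108
= RGB(50, 142, 108)


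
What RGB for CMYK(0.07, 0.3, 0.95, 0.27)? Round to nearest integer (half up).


R = 255 × (1-C) × (1-K) = 255 × 0.93 × 0.73 = 173.1195 → 173
G = 255 × (1-M) × (1-K) = 255 × 0.70 × 0.73 = 130.305 → 130
B = 255 × (1-Y) × (1-K) = 255 × 0.05 × 0.73 = 9.3075 → 9
= RGB(173, 130, 9)


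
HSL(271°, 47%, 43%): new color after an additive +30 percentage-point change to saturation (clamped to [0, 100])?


Original S = 47%
Adjustment = +30 percentage points
New S = 47 + (30) = 77
Clamp to [0, 100] → 77
= HSL(271°, 77%, 43%)


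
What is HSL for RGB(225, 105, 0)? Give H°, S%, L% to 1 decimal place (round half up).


Normalize: R'=225/255≈0.8824, G'=105/255≈0.4118, B'=0/255≈0.0000
Max=225/255, Min=0/255, Δ=Max-Min=225/255
L = (Max+Min)/2 = (225+0)/510 = 225/510 = 0.44117… → L = 44.1%
L ≤ 0.5 → S = Δ/(Max+Min) = 225/(225+0) = 225/225 = 1 → S = 100.0%
(the 1/255 factors cancel in S and H, so raw channel differences can be used)
Max is R' → H = 60 × (((G-B)/Δ) mod 6) = 60 × (((105-0)/225) mod 6)
  105/225 = 0.4666…
  H = 60 × 0.4666… = 28° → H = 28.0°
= HSL(28.0°, 100.0%, 44.1%)


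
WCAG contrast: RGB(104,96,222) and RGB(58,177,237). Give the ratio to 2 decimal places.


Linearize each sRGB channel c=v/255: c/12.92 if c ≤ 0.04045 else ((c+0.055)/1.055)^2.4
L = 0.2126×R_lin + 0.7152×G_lin + 0.0722×B_lin
Color 1 (104,96,222):
  R=104: 104/255≈0.4078 > 0.04045 → ((0.4078+0.055)/1.055)^2.4 ≈ 0.13843
  G=96: 96/255≈0.3765 > 0.04045 → ((0.3765+0.055)/1.055)^2.4 ≈ 0.11697
  B=222: 222/255≈0.8706 > 0.04045 → ((0.8706+0.055)/1.055)^2.4 ≈ 0.73046
  L1 = 0.2126×0.13843 + 0.7152×0.11697 + 0.0722×0.73046 ≈ 0.16583
Color 2 (58,177,237):
  R=58: 58/255≈0.2275 > 0.04045 → ((0.2275+0.055)/1.055)^2.4 ≈ 0.04231
  G=177: 177/255≈0.6941 > 0.04045 → ((0.6941+0.055)/1.055)^2.4 ≈ 0.43966
  B=237: 237/255≈0.9294 > 0.04045 → ((0.9294+0.055)/1.055)^2.4 ≈ 0.84687
  L2 = 0.2126×0.04231 + 0.7152×0.43966 + 0.0722×0.84687 ≈ 0.38458
Lighter = 0.38458, Darker = 0.16583
Ratio = (L_lighter + 0.05) / (L_darker + 0.05)
Ratio = (0.38458 + 0.05) / (0.16583 + 0.05) = 0.43458 / 0.21583 ≈ 2.0136
Ratio ≈ 2.01:1


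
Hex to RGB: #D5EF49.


D5 → 213 (R)
EF → 239 (G)
49 → 73 (B)
= RGB(213, 239, 73)


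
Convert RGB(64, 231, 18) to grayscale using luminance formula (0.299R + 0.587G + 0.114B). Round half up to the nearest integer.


Gray = 0.299×R + 0.587×G + 0.114×B
Gray = 0.299×64 + 0.587×231 + 0.114×18
Gray = 19.136 + 135.597 + 2.052
Gray = 156.785 → round half up → 157
Gray = 157


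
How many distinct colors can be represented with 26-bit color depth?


Colors = 2^bits = 2^26
= 67,108,864 colors


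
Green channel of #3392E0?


Color: #3392E0
R = 33 = 51
G = 92 = 146
B = E0 = 224
Green = 146


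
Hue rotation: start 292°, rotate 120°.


New hue = (H + rotation) mod 360
New hue = (292 + 120) mod 360
= 412 mod 360
= 52°


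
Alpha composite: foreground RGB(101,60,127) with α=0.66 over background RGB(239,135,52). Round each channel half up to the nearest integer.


C = α×F + (1-α)×B, with 1-α = 0.34
R: 0.66×101 + 0.34×239 = 66.66 + 81.26 = 147.92 → 148
G: 0.66×60 + 0.34×135 = 39.60 + 45.90 = 85.50 → 86
B: 0.66×127 + 0.34×52 = 83.82 + 17.68 = 101.50 → 102
= RGB(148, 86, 102)


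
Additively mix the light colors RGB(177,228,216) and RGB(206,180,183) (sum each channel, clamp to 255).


Additive: each channel = min(255, C₁+C₂)
R: 177+206 = 383 → 255
G: 228+180 = 408 → 255
B: 216+183 = 399 → 255
= RGB(255, 255, 255)


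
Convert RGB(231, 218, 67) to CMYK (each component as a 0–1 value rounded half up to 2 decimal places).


R'=231/255≈0.9059, G'=218/255≈0.8549, B'=67/255≈0.2627
K = 1 - max(R',G',B') = 1 - 231/255 = 24/255 = 0.09411… → 0.09
(1-R'-K)/(1-K) simplifies to (max-R)/max with max = 231:
C = (231-231)/231 = 0/231 = 0 → 0.00
M = (231-218)/231 = 13/231 = 0.05627… → 0.06
Y = (231-67)/231 = 164/231 = 0.70995… → 0.71
= CMYK(0.00, 0.06, 0.71, 0.09)


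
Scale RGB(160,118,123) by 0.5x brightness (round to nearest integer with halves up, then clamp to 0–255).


Multiply each channel by 0.5, round half up, clamp to [0, 255]
R: 160×0.5 = 80
G: 118×0.5 = 59
B: 123×0.5 = 61.5 → round → 62
= RGB(80, 59, 62)


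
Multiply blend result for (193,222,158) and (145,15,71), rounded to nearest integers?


Multiply: C = A×B/255, rounded to nearest integer
R: 193×145/255 = 27985/255 ≈ 109.745 → 110
G: 222×15/255 = 3330/255 ≈ 13.059 → 13
B: 158×71/255 = 11218/255 ≈ 43.992 → 44
= RGB(110, 13, 44)


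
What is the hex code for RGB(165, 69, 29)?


R = 165 → A5 (hex)
G = 69 → 45 (hex)
B = 29 → 1D (hex)
Hex = #A5451D


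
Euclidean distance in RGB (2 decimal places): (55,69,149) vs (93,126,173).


d = √[(R₁-R₂)² + (G₁-G₂)² + (B₁-B₂)²]
d = √[(55-93)² + (69-126)² + (149-173)²]
d = √[1444 + 3249 + 576]
d = √5269
d ≈ 72.59


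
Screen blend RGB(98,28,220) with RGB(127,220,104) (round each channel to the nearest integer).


Screen: C = 255 - (255-A)×(255-B)/255, rounded to nearest integer
R: 255 - (255-98)×(255-127)/255 = 255 - 20096/255 ≈ 255 - 78.808 = 176.192 → 176
G: 255 - (255-28)×(255-220)/255 = 255 - 7945/255 ≈ 255 - 31.157 = 223.843 → 224
B: 255 - (255-220)×(255-104)/255 = 255 - 5285/255 ≈ 255 - 20.725 = 234.275 → 234
= RGB(176, 224, 234)


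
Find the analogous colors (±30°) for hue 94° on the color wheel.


Base hue: 94°
Left analog: (94 - 30) mod 360 = 64°
Right analog: (94 + 30) mod 360 = 124°
Analogous hues = 64° and 124°


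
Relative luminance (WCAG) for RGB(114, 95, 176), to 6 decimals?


Linearize each channel (sRGB transfer function): c = v/255; c_lin = c/12.92 if c ≤ 0.04045, else ((c+0.055)/1.055)^2.4
  R: 114/255 ≈ 0.447059 > 0.04045 → ((0.447059+0.055)/1.055)^2.4 ≈ 0.168269
  G: 95/255 ≈ 0.372549 > 0.04045 → ((0.372549+0.055)/1.055)^2.4 ≈ 0.114435
  B: 176/255 ≈ 0.690196 > 0.04045 → ((0.690196+0.055)/1.055)^2.4 ≈ 0.434154
R_lin = 0.168269, G_lin = 0.114435, B_lin = 0.434154
L = 0.2126×R + 0.7152×G + 0.0722×B
L = 0.2126×0.168269 + 0.7152×0.114435 + 0.0722×0.434154
L ≈ 0.148964


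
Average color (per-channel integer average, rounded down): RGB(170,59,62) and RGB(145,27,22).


Midpoint: each channel = ⌊(C₁+C₂)/2⌋
R: ⌊(170+145)/2⌋ = 157
G: ⌊(59+27)/2⌋ = 43
B: ⌊(62+22)/2⌋ = 42
= RGB(157, 43, 42)


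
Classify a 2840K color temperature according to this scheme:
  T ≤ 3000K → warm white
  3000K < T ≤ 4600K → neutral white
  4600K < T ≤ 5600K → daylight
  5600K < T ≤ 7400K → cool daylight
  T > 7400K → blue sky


Temperature: 2840K
2840K ≤ 3000K → warm white
Classification: warm white


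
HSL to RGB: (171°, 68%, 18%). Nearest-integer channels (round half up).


H=171°, S=0.68, L=0.18
C = (1-|2L-1|)×S = (1-|-0.64|)×0.68 = 0.2448
H' = H/60 = 171/60 ≈ 2.8500; X = C×(1-|H' mod 2 - 1|) = 0.20808
m = L - C/2 = 0.18 - 0.1224 = 0.0576
Sector ⌊H'⌋ = 2 → (R',G',B') = (0.0, 0.2448, 0.20808)
RGB = ((R'+m)×255, (G'+m)×255, (B'+m)×255) = (14.688, 77.112, 67.7484)
Round half up → RGB(15, 77, 68)


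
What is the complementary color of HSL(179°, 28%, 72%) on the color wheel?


Complement = opposite side of color wheel = hue + 180°
H' = (179 + 180) mod 360 = 359°
S and L unchanged.
= HSL(359°, 28%, 72%)


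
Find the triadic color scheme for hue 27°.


Triadic: equally spaced at 120° intervals
H1 = 27°
H2 = (27 + 120) mod 360 = 147°
H3 = (27 + 240) mod 360 = 267°
Triadic = 27°, 147°, 267°


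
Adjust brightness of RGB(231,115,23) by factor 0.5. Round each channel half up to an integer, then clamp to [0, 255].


Multiply each channel by 0.5, round half up, clamp to [0, 255]
R: 231×0.5 = 115.5 → round → 116
G: 115×0.5 = 57.5 → round → 58
B: 23×0.5 = 11.5 → round → 12
= RGB(116, 58, 12)


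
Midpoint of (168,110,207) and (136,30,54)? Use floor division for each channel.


Midpoint: each channel = ⌊(C₁+C₂)/2⌋
R: ⌊(168+136)/2⌋ = 152
G: ⌊(110+30)/2⌋ = 70
B: ⌊(207+54)/2⌋ = 130
= RGB(152, 70, 130)


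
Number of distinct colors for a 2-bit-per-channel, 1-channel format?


Total bits = 2 bits/channel × 1 channels = 2 bits
Distinct colors = 2^2
= 4 colors


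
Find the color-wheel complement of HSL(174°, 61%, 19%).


Complement = opposite side of color wheel = hue + 180°
H' = (174 + 180) mod 360 = 354°
S and L unchanged.
= HSL(354°, 61%, 19%)


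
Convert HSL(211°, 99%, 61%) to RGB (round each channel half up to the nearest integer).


H=211°, S=0.99, L=0.61
C = (1-|2L-1|)×S = (1-|0.22|)×0.99 = 0.7722
H' = H/60 = 211/60 ≈ 3.5167; X = C×(1-|H' mod 2 - 1|) = 0.37323
m = L - C/2 = 0.61 - 0.3861 = 0.2239
Sector ⌊H'⌋ = 3 → (R',G',B') = (0.0, 0.37323, 0.7722)
RGB = ((R'+m)×255, (G'+m)×255, (B'+m)×255) = (57.0945, 152.26815, 254.0055)
Round half up → RGB(57, 152, 254)


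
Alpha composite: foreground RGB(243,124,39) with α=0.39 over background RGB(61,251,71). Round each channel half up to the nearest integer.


C = α×F + (1-α)×B, with 1-α = 0.61
R: 0.39×243 + 0.61×61 = 94.77 + 37.21 = 131.98 → 132
G: 0.39×124 + 0.61×251 = 48.36 + 153.11 = 201.47 → 201
B: 0.39×39 + 0.61×71 = 15.21 + 43.31 = 58.52 → 59
= RGB(132, 201, 59)


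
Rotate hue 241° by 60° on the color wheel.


New hue = (H + rotation) mod 360
New hue = (241 + 60) mod 360
= 301 mod 360
= 301°


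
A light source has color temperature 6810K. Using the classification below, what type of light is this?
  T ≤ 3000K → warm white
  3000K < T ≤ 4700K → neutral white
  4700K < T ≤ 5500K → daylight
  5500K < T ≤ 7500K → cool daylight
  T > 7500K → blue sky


Temperature: 6810K
5500K < 6810K ≤ 7500K → cool daylight
Classification: cool daylight


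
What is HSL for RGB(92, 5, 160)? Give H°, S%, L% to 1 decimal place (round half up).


Normalize: R'=92/255≈0.3608, G'=5/255≈0.0196, B'=160/255≈0.6275
Max=160/255, Min=5/255, Δ=Max-Min=155/255
L = (Max+Min)/2 = (160+5)/510 = 165/510 = 0.32352… → L = 32.4%
L ≤ 0.5 → S = Δ/(Max+Min) = 155/(160+5) = 155/165 = 0.93939… → S = 93.9%
(the 1/255 factors cancel in S and H, so raw channel differences can be used)
Max is B' → H = 60 × ((R-G)/Δ + 4) = 60 × ((92-5)/155 + 4)
  87/155 + 4 = 0.5612… + 4 = 4.5612…
  H = 60 × 4.5612… = 273.677…° → H = 273.7°
= HSL(273.7°, 93.9%, 32.4%)


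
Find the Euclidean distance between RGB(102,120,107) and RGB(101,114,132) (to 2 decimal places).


d = √[(R₁-R₂)² + (G₁-G₂)² + (B₁-B₂)²]
d = √[(102-101)² + (120-114)² + (107-132)²]
d = √[1 + 36 + 625]
d = √662
d ≈ 25.73


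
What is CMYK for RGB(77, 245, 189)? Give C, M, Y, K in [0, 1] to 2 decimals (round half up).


R'=77/255≈0.3020, G'=245/255≈0.9608, B'=189/255≈0.7412
K = 1 - max(R',G',B') = 1 - 245/255 = 10/255 = 0.03921… → 0.04
(1-R'-K)/(1-K) simplifies to (max-R)/max with max = 245:
C = (245-77)/245 = 168/245 = 0.68571… → 0.69
M = (245-245)/245 = 0/245 = 0 → 0.00
Y = (245-189)/245 = 56/245 = 0.22857… → 0.23
= CMYK(0.69, 0.00, 0.23, 0.04)


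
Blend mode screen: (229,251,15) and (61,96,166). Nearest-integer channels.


Screen: C = 255 - (255-A)×(255-B)/255, rounded to nearest integer
R: 255 - (255-229)×(255-61)/255 = 255 - 5044/255 ≈ 255 - 19.780 = 235.220 → 235
G: 255 - (255-251)×(255-96)/255 = 255 - 636/255 ≈ 255 - 2.494 = 252.506 → 253
B: 255 - (255-15)×(255-166)/255 = 255 - 21360/255 ≈ 255 - 83.765 = 171.235 → 171
= RGB(235, 253, 171)


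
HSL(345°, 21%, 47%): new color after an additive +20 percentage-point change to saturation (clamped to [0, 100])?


Original S = 21%
Adjustment = +20 percentage points
New S = 21 + (20) = 41
Clamp to [0, 100] → 41
= HSL(345°, 41%, 47%)


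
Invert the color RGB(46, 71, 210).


Invert: (255-R, 255-G, 255-B)
R: 255-46 = 209
G: 255-71 = 184
B: 255-210 = 45
= RGB(209, 184, 45)


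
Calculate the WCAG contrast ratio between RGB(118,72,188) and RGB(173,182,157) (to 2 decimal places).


Linearize each sRGB channel c=v/255: c/12.92 if c ≤ 0.04045 else ((c+0.055)/1.055)^2.4
L = 0.2126×R_lin + 0.7152×G_lin + 0.0722×B_lin
Color 1 (118,72,188):
  R=118: 118/255≈0.4627 > 0.04045 → ((0.4627+0.055)/1.055)^2.4 ≈ 0.18116
  G=72: 72/255≈0.2824 > 0.04045 → ((0.2824+0.055)/1.055)^2.4 ≈ 0.06480
  B=188: 188/255≈0.7373 > 0.04045 → ((0.7373+0.055)/1.055)^2.4 ≈ 0.50289
  L1 = 0.2126×0.18116 + 0.7152×0.06480 + 0.0722×0.50289 ≈ 0.12117
Color 2 (173,182,157):
  R=173: 173/255≈0.6784 > 0.04045 → ((0.6784+0.055)/1.055)^2.4 ≈ 0.41789
  G=182: 182/255≈0.7137 > 0.04045 → ((0.7137+0.055)/1.055)^2.4 ≈ 0.46778
  B=157: 157/255≈0.6157 > 0.04045 → ((0.6157+0.055)/1.055)^2.4 ≈ 0.33716
  L2 = 0.2126×0.41789 + 0.7152×0.46778 + 0.0722×0.33716 ≈ 0.44774
Lighter = 0.44774, Darker = 0.12117
Ratio = (L_lighter + 0.05) / (L_darker + 0.05)
Ratio = (0.44774 + 0.05) / (0.12117 + 0.05) = 0.49774 / 0.17117 ≈ 2.9079
Ratio ≈ 2.91:1


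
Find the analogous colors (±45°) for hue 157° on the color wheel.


Base hue: 157°
Left analog: (157 - 45) mod 360 = 112°
Right analog: (157 + 45) mod 360 = 202°
Analogous hues = 112° and 202°


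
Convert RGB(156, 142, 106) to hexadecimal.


R = 156 → 9C (hex)
G = 142 → 8E (hex)
B = 106 → 6A (hex)
Hex = #9C8E6A


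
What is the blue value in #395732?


Color: #395732
R = 39 = 57
G = 57 = 87
B = 32 = 50
Blue = 50


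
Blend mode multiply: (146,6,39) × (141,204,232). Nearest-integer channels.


Multiply: C = A×B/255, rounded to nearest integer
R: 146×141/255 = 20586/255 ≈ 80.729 → 81
G: 6×204/255 = 1224/255 ≈ 4.800 → 5
B: 39×232/255 = 9048/255 ≈ 35.482 → 35
= RGB(81, 5, 35)


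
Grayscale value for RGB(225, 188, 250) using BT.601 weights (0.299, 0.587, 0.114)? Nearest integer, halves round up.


Gray = 0.299×R + 0.587×G + 0.114×B
Gray = 0.299×225 + 0.587×188 + 0.114×250
Gray = 67.275 + 110.356 + 28.500
Gray = 206.131 → round half up → 206
Gray = 206


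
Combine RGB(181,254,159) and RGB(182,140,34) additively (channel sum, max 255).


Additive: each channel = min(255, C₁+C₂)
R: 181+182 = 363 → 255
G: 254+140 = 394 → 255
B: 159+34 = 193 → 193
= RGB(255, 255, 193)


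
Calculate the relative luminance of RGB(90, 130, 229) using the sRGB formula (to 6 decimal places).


Linearize each channel (sRGB transfer function): c = v/255; c_lin = c/12.92 if c ≤ 0.04045, else ((c+0.055)/1.055)^2.4
  R: 90/255 ≈ 0.352941 > 0.04045 → ((0.352941+0.055)/1.055)^2.4 ≈ 0.102242
  G: 130/255 ≈ 0.509804 > 0.04045 → ((0.509804+0.055)/1.055)^2.4 ≈ 0.223228
  B: 229/255 ≈ 0.898039 > 0.04045 → ((0.898039+0.055)/1.055)^2.4 ≈ 0.783538
R_lin = 0.102242, G_lin = 0.223228, B_lin = 0.783538
L = 0.2126×R + 0.7152×G + 0.0722×B
L = 0.2126×0.102242 + 0.7152×0.223228 + 0.0722×0.783538
L ≈ 0.237961


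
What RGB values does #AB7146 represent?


AB → 171 (R)
71 → 113 (G)
46 → 70 (B)
= RGB(171, 113, 70)


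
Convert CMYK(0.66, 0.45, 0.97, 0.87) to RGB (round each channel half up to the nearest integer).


R = 255 × (1-C) × (1-K) = 255 × 0.34 × 0.13 = 11.271 → 11
G = 255 × (1-M) × (1-K) = 255 × 0.55 × 0.13 = 18.2325 → 18
B = 255 × (1-Y) × (1-K) = 255 × 0.03 × 0.13 = 0.9945 → 1
= RGB(11, 18, 1)


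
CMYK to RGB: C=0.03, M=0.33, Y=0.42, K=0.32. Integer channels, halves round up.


R = 255 × (1-C) × (1-K) = 255 × 0.97 × 0.68 = 168.198 → 168
G = 255 × (1-M) × (1-K) = 255 × 0.67 × 0.68 = 116.178 → 116
B = 255 × (1-Y) × (1-K) = 255 × 0.58 × 0.68 = 100.572 → 101
= RGB(168, 116, 101)


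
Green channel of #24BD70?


Color: #24BD70
R = 24 = 36
G = BD = 189
B = 70 = 112
Green = 189


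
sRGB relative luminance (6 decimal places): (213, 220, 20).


Linearize each channel (sRGB transfer function): c = v/255; c_lin = c/12.92 if c ≤ 0.04045, else ((c+0.055)/1.055)^2.4
  R: 213/255 ≈ 0.835294 > 0.04045 → ((0.835294+0.055)/1.055)^2.4 ≈ 0.665387
  G: 220/255 ≈ 0.862745 > 0.04045 → ((0.862745+0.055)/1.055)^2.4 ≈ 0.715694
  B: 20/255 ≈ 0.078431 > 0.04045 → ((0.078431+0.055)/1.055)^2.4 ≈ 0.006995
R_lin = 0.665387, G_lin = 0.715694, B_lin = 0.006995
L = 0.2126×R + 0.7152×G + 0.0722×B
L = 0.2126×0.665387 + 0.7152×0.715694 + 0.0722×0.006995
L ≈ 0.653830


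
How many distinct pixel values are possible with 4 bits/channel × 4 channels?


Total bits = 4 bits/channel × 4 channels = 16 bits
Distinct pixel values = 2^16
= 65,536 pixel values


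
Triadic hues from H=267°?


Triadic: equally spaced at 120° intervals
H1 = 267°
H2 = (267 + 120) mod 360 = 27°
H3 = (267 + 240) mod 360 = 147°
Triadic = 267°, 27°, 147°


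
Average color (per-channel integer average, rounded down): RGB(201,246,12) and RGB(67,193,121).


Midpoint: each channel = ⌊(C₁+C₂)/2⌋
R: ⌊(201+67)/2⌋ = 134
G: ⌊(246+193)/2⌋ = 219
B: ⌊(12+121)/2⌋ = 66
= RGB(134, 219, 66)


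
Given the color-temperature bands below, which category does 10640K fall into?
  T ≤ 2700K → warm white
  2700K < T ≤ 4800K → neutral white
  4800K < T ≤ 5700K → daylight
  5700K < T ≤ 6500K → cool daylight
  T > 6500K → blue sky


Temperature: 10640K
10640K > 6500K → blue sky
Classification: blue sky


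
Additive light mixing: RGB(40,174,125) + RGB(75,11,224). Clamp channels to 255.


Additive: each channel = min(255, C₁+C₂)
R: 40+75 = 115 → 115
G: 174+11 = 185 → 185
B: 125+224 = 349 → 255
= RGB(115, 185, 255)


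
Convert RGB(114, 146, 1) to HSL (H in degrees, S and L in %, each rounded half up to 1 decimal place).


Normalize: R'=114/255≈0.4471, G'=146/255≈0.5725, B'=1/255≈0.0039
Max=146/255, Min=1/255, Δ=Max-Min=145/255
L = (Max+Min)/2 = (146+1)/510 = 147/510 = 0.28823… → L = 28.8%
L ≤ 0.5 → S = Δ/(Max+Min) = 145/(146+1) = 145/147 = 0.98639… → S = 98.6%
(the 1/255 factors cancel in S and H, so raw channel differences can be used)
Max is G' → H = 60 × ((B-R)/Δ + 2) = 60 × ((1-114)/145 + 2)
  -113/145 + 2 = -0.7793… + 2 = 1.2206…
  H = 60 × 1.2206… = 73.241…° → H = 73.2°
= HSL(73.2°, 98.6%, 28.8%)


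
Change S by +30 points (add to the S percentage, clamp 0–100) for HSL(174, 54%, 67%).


Original S = 54%
Adjustment = +30 percentage points
New S = 54 + (30) = 84
Clamp to [0, 100] → 84
= HSL(174°, 84%, 67%)


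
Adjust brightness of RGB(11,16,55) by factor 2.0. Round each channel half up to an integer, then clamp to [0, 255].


Multiply each channel by 2.0, round half up, clamp to [0, 255]
R: 11×2.0 = 22
G: 16×2.0 = 32
B: 55×2.0 = 110
= RGB(22, 32, 110)


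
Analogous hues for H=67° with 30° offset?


Base hue: 67°
Left analog: (67 - 30) mod 360 = 37°
Right analog: (67 + 30) mod 360 = 97°
Analogous hues = 37° and 97°


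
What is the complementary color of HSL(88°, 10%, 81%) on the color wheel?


Complement = opposite side of color wheel = hue + 180°
H' = (88 + 180) mod 360 = 268°
S and L unchanged.
= HSL(268°, 10%, 81%)


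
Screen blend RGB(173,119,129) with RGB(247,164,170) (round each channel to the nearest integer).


Screen: C = 255 - (255-A)×(255-B)/255, rounded to nearest integer
R: 255 - (255-173)×(255-247)/255 = 255 - 656/255 ≈ 255 - 2.573 = 252.427 → 252
G: 255 - (255-119)×(255-164)/255 = 255 - 12376/255 ≈ 255 - 48.533 = 206.467 → 206
B: 255 - (255-129)×(255-170)/255 = 255 - 10710/255 ≈ 255 - 42.000 = 213.000 → 213
= RGB(252, 206, 213)


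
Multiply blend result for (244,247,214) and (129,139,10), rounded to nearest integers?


Multiply: C = A×B/255, rounded to nearest integer
R: 244×129/255 = 31476/255 ≈ 123.435 → 123
G: 247×139/255 = 34333/255 ≈ 134.639 → 135
B: 214×10/255 = 2140/255 ≈ 8.392 → 8
= RGB(123, 135, 8)


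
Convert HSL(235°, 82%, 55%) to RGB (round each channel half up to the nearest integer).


H=235°, S=0.82, L=0.55
C = (1-|2L-1|)×S = (1-|0.10|)×0.82 = 0.738
H' = H/60 = 235/60 ≈ 3.9167; X = C×(1-|H' mod 2 - 1|) = 0.0615
m = L - C/2 = 0.55 - 0.369 = 0.181
Sector ⌊H'⌋ = 3 → (R',G',B') = (0.0, 0.0615, 0.738)
RGB = ((R'+m)×255, (G'+m)×255, (B'+m)×255) = (46.155, 61.8375, 234.345)
Round half up → RGB(46, 62, 234)


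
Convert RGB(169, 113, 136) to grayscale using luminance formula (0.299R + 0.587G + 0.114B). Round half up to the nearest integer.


Gray = 0.299×R + 0.587×G + 0.114×B
Gray = 0.299×169 + 0.587×113 + 0.114×136
Gray = 50.531 + 66.331 + 15.504
Gray = 132.366 → round half up → 132
Gray = 132


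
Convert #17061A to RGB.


17 → 23 (R)
06 → 6 (G)
1A → 26 (B)
= RGB(23, 6, 26)


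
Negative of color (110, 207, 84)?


Invert: (255-R, 255-G, 255-B)
R: 255-110 = 145
G: 255-207 = 48
B: 255-84 = 171
= RGB(145, 48, 171)


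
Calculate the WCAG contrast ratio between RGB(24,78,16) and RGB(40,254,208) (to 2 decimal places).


Linearize each sRGB channel c=v/255: c/12.92 if c ≤ 0.04045 else ((c+0.055)/1.055)^2.4
L = 0.2126×R_lin + 0.7152×G_lin + 0.0722×B_lin
Color 1 (24,78,16):
  R=24: 24/255≈0.0941 > 0.04045 → ((0.0941+0.055)/1.055)^2.4 ≈ 0.00913
  G=78: 78/255≈0.3059 > 0.04045 → ((0.3059+0.055)/1.055)^2.4 ≈ 0.07619
  B=16: 16/255≈0.0627 > 0.04045 → ((0.0627+0.055)/1.055)^2.4 ≈ 0.00518
  L1 = 0.2126×0.00913 + 0.7152×0.07619 + 0.0722×0.00518 ≈ 0.05680
Color 2 (40,254,208):
  R=40: 40/255≈0.1569 > 0.04045 → ((0.1569+0.055)/1.055)^2.4 ≈ 0.02122
  G=254: 254/255≈0.9961 > 0.04045 → ((0.9961+0.055)/1.055)^2.4 ≈ 0.99110
  B=208: 208/255≈0.8157 > 0.04045 → ((0.8157+0.055)/1.055)^2.4 ≈ 0.63076
  L2 = 0.2126×0.02122 + 0.7152×0.99110 + 0.0722×0.63076 ≈ 0.75889
Lighter = 0.75889, Darker = 0.05680
Ratio = (L_lighter + 0.05) / (L_darker + 0.05)
Ratio = (0.75889 + 0.05) / (0.05680 + 0.05) = 0.80889 / 0.10680 ≈ 7.5736
Ratio ≈ 7.57:1


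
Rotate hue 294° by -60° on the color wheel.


New hue = (H + rotation) mod 360
New hue = (294 -60) mod 360
= 234 mod 360
= 234°


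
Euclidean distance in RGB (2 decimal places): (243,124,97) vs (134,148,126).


d = √[(R₁-R₂)² + (G₁-G₂)² + (B₁-B₂)²]
d = √[(243-134)² + (124-148)² + (97-126)²]
d = √[11881 + 576 + 841]
d = √13298
d ≈ 115.32


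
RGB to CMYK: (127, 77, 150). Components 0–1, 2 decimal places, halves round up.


R'=127/255≈0.4980, G'=77/255≈0.3020, B'=150/255≈0.5882
K = 1 - max(R',G',B') = 1 - 150/255 = 105/255 = 0.41176… → 0.41
(1-R'-K)/(1-K) simplifies to (max-R)/max with max = 150:
C = (150-127)/150 = 23/150 = 0.15333… → 0.15
M = (150-77)/150 = 73/150 = 0.48666… → 0.49
Y = (150-150)/150 = 0/150 = 0 → 0.00
= CMYK(0.15, 0.49, 0.00, 0.41)


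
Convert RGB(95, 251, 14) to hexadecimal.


R = 95 → 5F (hex)
G = 251 → FB (hex)
B = 14 → 0E (hex)
Hex = #5FFB0E


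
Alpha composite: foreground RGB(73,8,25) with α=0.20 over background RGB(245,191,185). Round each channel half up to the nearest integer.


C = α×F + (1-α)×B, with 1-α = 0.80
R: 0.20×73 + 0.80×245 = 14.60 + 196.00 = 210.60 → 211
G: 0.20×8 + 0.80×191 = 1.60 + 152.80 = 154.40 → 154
B: 0.20×25 + 0.80×185 = 5.00 + 148.00 = 153.00 → 153
= RGB(211, 154, 153)


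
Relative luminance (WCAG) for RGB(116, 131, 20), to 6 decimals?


Linearize each channel (sRGB transfer function): c = v/255; c_lin = c/12.92 if c ≤ 0.04045, else ((c+0.055)/1.055)^2.4
  R: 116/255 ≈ 0.454902 > 0.04045 → ((0.454902+0.055)/1.055)^2.4 ≈ 0.174647
  G: 131/255 ≈ 0.513725 > 0.04045 → ((0.513725+0.055)/1.055)^2.4 ≈ 0.226966
  B: 20/255 ≈ 0.078431 > 0.04045 → ((0.078431+0.055)/1.055)^2.4 ≈ 0.006995
R_lin = 0.174647, G_lin = 0.226966, B_lin = 0.006995
L = 0.2126×R + 0.7152×G + 0.0722×B
L = 0.2126×0.174647 + 0.7152×0.226966 + 0.0722×0.006995
L ≈ 0.199961


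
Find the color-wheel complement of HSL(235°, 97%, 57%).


Complement = opposite side of color wheel = hue + 180°
H' = (235 + 180) mod 360 = 55°
S and L unchanged.
= HSL(55°, 97%, 57%)


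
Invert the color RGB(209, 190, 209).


Invert: (255-R, 255-G, 255-B)
R: 255-209 = 46
G: 255-190 = 65
B: 255-209 = 46
= RGB(46, 65, 46)


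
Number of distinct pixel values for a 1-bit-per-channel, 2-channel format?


Total bits = 1 bits/channel × 2 channels = 2 bits
Distinct pixel values = 2^2
= 4 pixel values


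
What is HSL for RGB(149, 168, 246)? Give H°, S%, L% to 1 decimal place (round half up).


Normalize: R'=149/255≈0.5843, G'=168/255≈0.6588, B'=246/255≈0.9647
Max=246/255, Min=149/255, Δ=Max-Min=97/255
L = (Max+Min)/2 = (246+149)/510 = 395/510 = 0.77450… → L = 77.5%
L > 0.5 → S = Δ/(2-Max-Min) = 97/(510-246-149) = 97/115 = 0.84347… → S = 84.3%
(the 1/255 factors cancel in S and H, so raw channel differences can be used)
Max is B' → H = 60 × ((R-G)/Δ + 4) = 60 × ((149-168)/97 + 4)
  -19/97 + 4 = -0.1958… + 4 = 3.8041…
  H = 60 × 3.8041… = 228.247…° → H = 228.2°
= HSL(228.2°, 84.3%, 77.5%)


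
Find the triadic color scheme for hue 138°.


Triadic: equally spaced at 120° intervals
H1 = 138°
H2 = (138 + 120) mod 360 = 258°
H3 = (138 + 240) mod 360 = 18°
Triadic = 138°, 258°, 18°


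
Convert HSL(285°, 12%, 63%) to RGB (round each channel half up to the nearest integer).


H=285°, S=0.12, L=0.63
C = (1-|2L-1|)×S = (1-|0.26|)×0.12 = 0.0888
H' = H/60 = 285/60 ≈ 4.7500; X = C×(1-|H' mod 2 - 1|) = 0.0666
m = L - C/2 = 0.63 - 0.0444 = 0.5856
Sector ⌊H'⌋ = 4 → (R',G',B') = (0.0666, 0.0, 0.0888)
RGB = ((R'+m)×255, (G'+m)×255, (B'+m)×255) = (166.311, 149.328, 171.972)
Round half up → RGB(166, 149, 172)


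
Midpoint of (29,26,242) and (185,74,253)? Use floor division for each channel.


Midpoint: each channel = ⌊(C₁+C₂)/2⌋
R: ⌊(29+185)/2⌋ = 107
G: ⌊(26+74)/2⌋ = 50
B: ⌊(242+253)/2⌋ = 247
= RGB(107, 50, 247)


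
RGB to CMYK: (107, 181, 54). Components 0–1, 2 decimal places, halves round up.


R'=107/255≈0.4196, G'=181/255≈0.7098, B'=54/255≈0.2118
K = 1 - max(R',G',B') = 1 - 181/255 = 74/255 = 0.29019… → 0.29
(1-R'-K)/(1-K) simplifies to (max-R)/max with max = 181:
C = (181-107)/181 = 74/181 = 0.40883… → 0.41
M = (181-181)/181 = 0/181 = 0 → 0.00
Y = (181-54)/181 = 127/181 = 0.70165… → 0.70
= CMYK(0.41, 0.00, 0.70, 0.29)


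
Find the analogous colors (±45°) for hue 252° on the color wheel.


Base hue: 252°
Left analog: (252 - 45) mod 360 = 207°
Right analog: (252 + 45) mod 360 = 297°
Analogous hues = 207° and 297°


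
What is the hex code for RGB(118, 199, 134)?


R = 118 → 76 (hex)
G = 199 → C7 (hex)
B = 134 → 86 (hex)
Hex = #76C786


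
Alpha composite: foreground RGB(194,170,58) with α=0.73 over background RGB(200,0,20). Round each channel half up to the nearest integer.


C = α×F + (1-α)×B, with 1-α = 0.27
R: 0.73×194 + 0.27×200 = 141.62 + 54.00 = 195.62 → 196
G: 0.73×170 + 0.27×0 = 124.10 + 0.00 = 124.10 → 124
B: 0.73×58 + 0.27×20 = 42.34 + 5.40 = 47.74 → 48
= RGB(196, 124, 48)


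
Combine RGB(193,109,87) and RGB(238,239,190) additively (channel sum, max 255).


Additive: each channel = min(255, C₁+C₂)
R: 193+238 = 431 → 255
G: 109+239 = 348 → 255
B: 87+190 = 277 → 255
= RGB(255, 255, 255)


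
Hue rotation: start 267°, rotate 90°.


New hue = (H + rotation) mod 360
New hue = (267 + 90) mod 360
= 357 mod 360
= 357°


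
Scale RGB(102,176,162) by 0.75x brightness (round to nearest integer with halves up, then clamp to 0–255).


Multiply each channel by 0.75, round half up, clamp to [0, 255]
R: 102×0.75 = 76.5 → round → 77
G: 176×0.75 = 132
B: 162×0.75 = 121.5 → round → 122
= RGB(77, 132, 122)


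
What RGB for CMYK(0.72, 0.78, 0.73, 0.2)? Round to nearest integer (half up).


R = 255 × (1-C) × (1-K) = 255 × 0.28 × 0.80 = 57.12 → 57
G = 255 × (1-M) × (1-K) = 255 × 0.22 × 0.80 = 44.88 → 45
B = 255 × (1-Y) × (1-K) = 255 × 0.27 × 0.80 = 55.08 → 55
= RGB(57, 45, 55)


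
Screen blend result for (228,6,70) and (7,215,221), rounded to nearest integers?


Screen: C = 255 - (255-A)×(255-B)/255, rounded to nearest integer
R: 255 - (255-228)×(255-7)/255 = 255 - 6696/255 ≈ 255 - 26.259 = 228.741 → 229
G: 255 - (255-6)×(255-215)/255 = 255 - 9960/255 ≈ 255 - 39.059 = 215.941 → 216
B: 255 - (255-70)×(255-221)/255 = 255 - 6290/255 ≈ 255 - 24.667 = 230.333 → 230
= RGB(229, 216, 230)


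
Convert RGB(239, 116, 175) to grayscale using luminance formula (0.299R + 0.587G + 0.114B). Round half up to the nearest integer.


Gray = 0.299×R + 0.587×G + 0.114×B
Gray = 0.299×239 + 0.587×116 + 0.114×175
Gray = 71.461 + 68.092 + 19.950
Gray = 159.503 → round half up → 160
Gray = 160


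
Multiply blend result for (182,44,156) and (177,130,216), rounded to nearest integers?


Multiply: C = A×B/255, rounded to nearest integer
R: 182×177/255 = 32214/255 ≈ 126.329 → 126
G: 44×130/255 = 5720/255 ≈ 22.431 → 22
B: 156×216/255 = 33696/255 ≈ 132.141 → 132
= RGB(126, 22, 132)


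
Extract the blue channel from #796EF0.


Color: #796EF0
R = 79 = 121
G = 6E = 110
B = F0 = 240
Blue = 240


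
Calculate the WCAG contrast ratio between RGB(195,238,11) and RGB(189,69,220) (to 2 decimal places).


Linearize each sRGB channel c=v/255: c/12.92 if c ≤ 0.04045 else ((c+0.055)/1.055)^2.4
L = 0.2126×R_lin + 0.7152×G_lin + 0.0722×B_lin
Color 1 (195,238,11):
  R=195: 195/255≈0.7647 > 0.04045 → ((0.7647+0.055)/1.055)^2.4 ≈ 0.54572
  G=238: 238/255≈0.9333 > 0.04045 → ((0.9333+0.055)/1.055)^2.4 ≈ 0.85499
  B=11: 11/255≈0.0431 > 0.04045 → ((0.0431+0.055)/1.055)^2.4 ≈ 0.00335
  L1 = 0.2126×0.54572 + 0.7152×0.85499 + 0.0722×0.00335 ≈ 0.72775
Color 2 (189,69,220):
  R=189: 189/255≈0.7412 > 0.04045 → ((0.7412+0.055)/1.055)^2.4 ≈ 0.50888
  G=69: 69/255≈0.2706 > 0.04045 → ((0.2706+0.055)/1.055)^2.4 ≈ 0.05951
  B=220: 220/255≈0.8627 > 0.04045 → ((0.8627+0.055)/1.055)^2.4 ≈ 0.71569
  L2 = 0.2126×0.50888 + 0.7152×0.05951 + 0.0722×0.71569 ≈ 0.20242
Lighter = 0.72775, Darker = 0.20242
Ratio = (L_lighter + 0.05) / (L_darker + 0.05)
Ratio = (0.72775 + 0.05) / (0.20242 + 0.05) = 0.77775 / 0.25242 ≈ 3.0811
Ratio ≈ 3.08:1


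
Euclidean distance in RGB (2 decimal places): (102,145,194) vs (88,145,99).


d = √[(R₁-R₂)² + (G₁-G₂)² + (B₁-B₂)²]
d = √[(102-88)² + (145-145)² + (194-99)²]
d = √[196 + 0 + 9025]
d = √9221
d ≈ 96.03


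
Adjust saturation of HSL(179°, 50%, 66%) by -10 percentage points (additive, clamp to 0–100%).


Original S = 50%
Adjustment = -10 percentage points
New S = 50 + (-10) = 40
Clamp to [0, 100] → 40
= HSL(179°, 40%, 66%)


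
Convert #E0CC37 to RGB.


E0 → 224 (R)
CC → 204 (G)
37 → 55 (B)
= RGB(224, 204, 55)


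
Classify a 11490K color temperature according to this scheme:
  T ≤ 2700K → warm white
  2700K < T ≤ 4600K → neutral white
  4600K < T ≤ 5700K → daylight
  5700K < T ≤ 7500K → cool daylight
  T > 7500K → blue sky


Temperature: 11490K
11490K > 7500K → blue sky
Classification: blue sky


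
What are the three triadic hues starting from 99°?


Triadic: equally spaced at 120° intervals
H1 = 99°
H2 = (99 + 120) mod 360 = 219°
H3 = (99 + 240) mod 360 = 339°
Triadic = 99°, 219°, 339°


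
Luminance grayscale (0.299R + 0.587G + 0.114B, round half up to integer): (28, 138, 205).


Gray = 0.299×R + 0.587×G + 0.114×B
Gray = 0.299×28 + 0.587×138 + 0.114×205
Gray = 8.372 + 81.006 + 23.370
Gray = 112.748 → round half up → 113
Gray = 113
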